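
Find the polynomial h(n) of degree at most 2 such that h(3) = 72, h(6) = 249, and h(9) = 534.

h(n) = 6n^2 + 5n + 3

Using the Lagrange interpolation formula with nodes 3, 6, 9:
  L_0(n) = (n - 6)(n - 9) / 18
  L_1(n) = (n - 3)(n - 9) / -9
  L_2(n) = (n - 3)(n - 6) / 18
Then h(n) = 72·L_0(n) + 249·L_1(n) + 534·L_2(n).
Expanding and collecting terms gives h(n) = 6n^2 + 5n + 3.
Check: h(6) = 249. ✓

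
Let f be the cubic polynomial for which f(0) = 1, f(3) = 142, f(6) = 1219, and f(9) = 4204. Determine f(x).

Write f(x) = ax^3 + bx^2 + cx + d. Substituting each data point gives a linear system:
  d = 1
  27a + 9b + 3c + d = 142
  216a + 36b + 6c + d = 1219
  729a + 81b + 9c + d = 4204
Solving the system yields a = 6, b = -2, c = -1, d = 1.
So f(x) = 6x^3 - 2x^2 - x + 1.
Check: f(6) = 1219. ✓

f(x) = 6x^3 - 2x^2 - x + 1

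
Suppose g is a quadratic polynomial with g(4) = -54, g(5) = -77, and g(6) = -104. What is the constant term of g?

-2

Write g(n) = an^2 + bn + c. Substituting each data point gives a linear system:
  16a + 4b + c = -54
  25a + 5b + c = -77
  36a + 6b + c = -104
Solving the system yields a = -2, b = -5, c = -2.
So g(n) = -2n² - 5n - 2.
The constant term is -2.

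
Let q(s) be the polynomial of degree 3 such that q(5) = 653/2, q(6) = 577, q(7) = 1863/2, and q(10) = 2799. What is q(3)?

131/2

Using the Lagrange interpolation formula with nodes 5, 6, 7, 10:
  L_0(s) = (s - 6)(s - 7)(s - 10) / -10
  L_1(s) = (s - 5)(s - 7)(s - 10) / 4
  L_2(s) = (s - 5)(s - 6)(s - 10) / -6
  L_3(s) = (s - 5)(s - 6)(s - 7) / 60
Then q(s) = 653/2·L_0(s) + 577·L_1(s) + 1863/2·L_2(s) + 2799·L_3(s).
Expanding and collecting terms gives q(s) = 3s^3 - 2s^2 - (1/2)s + 4.
Evaluating at s = 3: q(3) = 131/2.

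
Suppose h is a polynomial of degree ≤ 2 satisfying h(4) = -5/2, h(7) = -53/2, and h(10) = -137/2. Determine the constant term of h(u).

3/2

Write h(u) = au^2 + bu + c. Substituting each data point gives a linear system:
  16a + 4b + c = -5/2
  49a + 7b + c = -53/2
  100a + 10b + c = -137/2
Solving the system yields a = -1, b = 3, c = 3/2.
So h(u) = -u² + 3u + 3/2.
The constant term is 3/2.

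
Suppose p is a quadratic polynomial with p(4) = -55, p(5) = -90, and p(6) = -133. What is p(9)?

-310

Write p(x) = ax^2 + bx + c. Substituting each data point gives a linear system:
  16a + 4b + c = -55
  25a + 5b + c = -90
  36a + 6b + c = -133
Solving the system yields a = -4, b = 1, c = 5.
So p(x) = -4x² + x + 5.
Then p(9) = -310.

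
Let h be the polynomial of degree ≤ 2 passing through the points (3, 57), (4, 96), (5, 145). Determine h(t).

Using the Lagrange interpolation formula with nodes 3, 4, 5:
  L_0(t) = (t - 4)(t - 5) / 2
  L_1(t) = (t - 3)(t - 5) / -1
  L_2(t) = (t - 3)(t - 4) / 2
Then h(t) = 57·L_0(t) + 96·L_1(t) + 145·L_2(t).
Expanding and collecting terms gives h(t) = 5t^2 + 4t.
Check: h(3) = 57. ✓

h(t) = 5t^2 + 4t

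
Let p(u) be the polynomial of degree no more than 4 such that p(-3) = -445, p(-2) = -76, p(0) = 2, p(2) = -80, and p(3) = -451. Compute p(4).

-1474

Using the Lagrange interpolation formula with nodes -3, -2, 0, 2, 3:
  L_0(u) = (u + 2)u(u - 2)(u - 3) / 90
  L_1(u) = (u + 3)u(u - 2)(u - 3) / -40
  L_2(u) = (u + 3)(u + 2)(u - 2)(u - 3) / 36
  L_3(u) = (u + 3)(u + 2)u(u - 3) / -40
  L_4(u) = (u + 3)(u + 2)u(u - 2) / 90
Then p(u) = -445·L_0(u) - 76·L_1(u) + 2·L_2(u) - 80·L_3(u) - 451·L_4(u).
Expanding and collecting terms gives p(u) = -6u⁴ + 4u² - u + 2.
Evaluating at u = 4: p(4) = -1474.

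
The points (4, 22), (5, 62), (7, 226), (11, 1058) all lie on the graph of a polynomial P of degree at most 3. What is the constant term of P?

Write P(s) = as^3 + bs^2 + cs + d. Substituting each data point gives a linear system:
  64a + 16b + 4c + d = 22
  125a + 25b + 5c + d = 62
  343a + 49b + 7c + d = 226
  1331a + 121b + 11c + d = 1058
Solving the system yields a = 1, b = -2, c = -3, d = 2.
So P(s) = s³ - 2s² - 3s + 2.
The constant term is 2.

2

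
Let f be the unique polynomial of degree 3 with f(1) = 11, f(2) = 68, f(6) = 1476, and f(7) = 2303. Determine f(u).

f(u) = 6u^3 + 5u^2

Write f(u) = au^3 + bu^2 + cu + d. Substituting each data point gives a linear system:
  a + b + c + d = 11
  8a + 4b + 2c + d = 68
  216a + 36b + 6c + d = 1476
  343a + 49b + 7c + d = 2303
Solving the system yields a = 6, b = 5, c = 0, d = 0.
So f(u) = 6u^3 + 5u^2.
Check: f(1) = 11. ✓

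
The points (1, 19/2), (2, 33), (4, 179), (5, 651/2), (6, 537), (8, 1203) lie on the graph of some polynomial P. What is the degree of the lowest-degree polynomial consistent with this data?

Divided differences on the nodes 1, 2, 4, 5, 6, 8:
  order 0: 19/2  33  179  651/2  537  1203
  order 1: 47/2  73  293/2  423/2  333
  order 2: 33/2  49/2  65/2  81/2
  order 3: 2  2  2
  order 4: 0  0
  order 5: 0
The order-3 divided differences are all 2 (nonzero) and every higher order vanishes, so the data lies on a polynomial of degree exactly 3.

3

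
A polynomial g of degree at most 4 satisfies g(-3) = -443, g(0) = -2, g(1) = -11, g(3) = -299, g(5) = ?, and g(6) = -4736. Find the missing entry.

-2267

The 5 known points determine the degree-4 polynomial uniquely.
Write g(s) = as^4 + bs^3 + cs^2 + ds + e. Substituting each data point gives a linear system:
  81a - 27b + 9c - 3d + e = -443
  e = -2
  a + b + c + d + e = -11
  81a + 27b + 9c + 3d + e = -299
  1296a + 216b + 36c + 6d + e = -4736
Solving the system yields a = -4, b = 3, c = -5, d = -3, e = -2.
So g(s) = -4s⁴ + 3s³ - 5s² - 3s - 2.
Then g(5) = -2267.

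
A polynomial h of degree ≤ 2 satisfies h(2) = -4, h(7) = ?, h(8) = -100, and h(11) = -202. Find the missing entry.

-74

The 3 known points determine the degree-2 polynomial uniquely.
Write h(x) = ax^2 + bx + c. Substituting each data point gives a linear system:
  4a + 2b + c = -4
  64a + 8b + c = -100
  121a + 11b + c = -202
Solving the system yields a = -2, b = 4, c = -4.
So h(x) = -2x^2 + 4x - 4.
Then h(7) = -74.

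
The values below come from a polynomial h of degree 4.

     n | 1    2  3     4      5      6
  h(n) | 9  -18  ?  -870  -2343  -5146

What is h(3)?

-223

On equispaced nodes a degree-4 polynomial has vanishing fifth forward difference, so
  - h(1) + 5·h(2) - 10·h(3) + 10·h(4) - 5·h(5) + h(6) = 0.
Substituting the known values and solving for h(3):
  -10·h(3) = 2230
  h(3) = -223.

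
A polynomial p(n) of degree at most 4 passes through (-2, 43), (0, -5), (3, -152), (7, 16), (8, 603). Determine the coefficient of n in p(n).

-4

Write p(n) = an^4 + bn^3 + cn^2 + dn + e. Substituting each data point gives a linear system:
  16a - 8b + 4c - 2d + e = 43
  e = -5
  81a + 27b + 9c + 3d + e = -152
  2401a + 343b + 49c + 7d + e = 16
  4096a + 512b + 64c + 8d + e = 603
Solving the system yields a = 1, b = -6, c = -6, d = -4, e = -5.
So p(n) = n^4 - 6n^3 - 6n^2 - 4n - 5.
The coefficient of n is -4.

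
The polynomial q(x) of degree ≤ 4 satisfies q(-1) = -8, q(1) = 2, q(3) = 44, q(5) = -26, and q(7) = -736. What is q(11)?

-8108

Write q(x) = ax^4 + bx^3 + cx^2 + dx + e. Substituting each data point gives a linear system:
  a - b + c - d + e = -8
  a + b + c + d + e = 2
  81a + 27b + 9c + 3d + e = 44
  625a + 125b + 25c + 5d + e = -26
  2401a + 343b + 49c + 7d + e = -736
Solving the system yields a = -1, b = 5, c = -1, d = 0, e = -1.
So q(x) = -x^4 + 5x^3 - x^2 - 1.
Then q(11) = -8108.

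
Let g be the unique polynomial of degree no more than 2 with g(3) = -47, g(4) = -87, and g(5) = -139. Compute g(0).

1

Write g(u) = au^2 + bu + c. Substituting each data point gives a linear system:
  9a + 3b + c = -47
  16a + 4b + c = -87
  25a + 5b + c = -139
Solving the system yields a = -6, b = 2, c = 1.
So g(u) = -6u^2 + 2u + 1.
Then g(0) = 1.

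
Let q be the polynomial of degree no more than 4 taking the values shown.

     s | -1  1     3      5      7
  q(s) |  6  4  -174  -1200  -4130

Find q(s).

q(s) = -s^4 - 6s^3 + 6s^2 + 5s

Write q(s) = as^4 + bs^3 + cs^2 + ds + e. Substituting each data point gives a linear system:
  a - b + c - d + e = 6
  a + b + c + d + e = 4
  81a + 27b + 9c + 3d + e = -174
  625a + 125b + 25c + 5d + e = -1200
  2401a + 343b + 49c + 7d + e = -4130
Solving the system yields a = -1, b = -6, c = 6, d = 5, e = 0.
So q(s) = -s⁴ - 6s³ + 6s² + 5s.
Check: q(7) = -4130. ✓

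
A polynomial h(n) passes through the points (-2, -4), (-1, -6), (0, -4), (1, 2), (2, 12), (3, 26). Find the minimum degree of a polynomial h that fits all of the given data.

Forward differences of the values at n = -2, -1, 0, 1, 2, 3:
  h  : -4  -6  -4  2  12  26
  Δ  : -2  2  6  10  14
  Δ^2: 4  4  4  4
  Δ^3: 0  0  0
  Δ^4: 0  0
  Δ^5: 0
The second differences are constant (4) and nonzero, while all higher differences vanish, so the minimal degree is 2.

2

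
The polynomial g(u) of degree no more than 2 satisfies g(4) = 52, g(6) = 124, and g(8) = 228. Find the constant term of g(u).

4

Write g(u) = au^2 + bu + c. Substituting each data point gives a linear system:
  16a + 4b + c = 52
  36a + 6b + c = 124
  64a + 8b + c = 228
Solving the system yields a = 4, b = -4, c = 4.
So g(u) = 4u^2 - 4u + 4.
The constant term is 4.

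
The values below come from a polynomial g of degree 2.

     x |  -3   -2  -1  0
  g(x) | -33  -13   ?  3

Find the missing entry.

The 3 known points determine the degree-2 polynomial uniquely.
Write g(x) = ax^2 + bx + c. Substituting each data point gives a linear system:
  9a - 3b + c = -33
  4a - 2b + c = -13
  c = 3
Solving the system yields a = -4, b = 0, c = 3.
So g(x) = -4x^2 + 3.
Then g(-1) = -1.

-1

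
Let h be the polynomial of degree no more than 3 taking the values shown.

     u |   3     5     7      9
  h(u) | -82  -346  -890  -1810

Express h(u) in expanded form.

Write h(u) = au^3 + bu^2 + cu + d. Substituting each data point gives a linear system:
  27a + 9b + 3c + d = -82
  125a + 25b + 5c + d = -346
  343a + 49b + 7c + d = -890
  729a + 81b + 9c + d = -1810
Solving the system yields a = -2, b = -5, c = 6, d = -1.
So h(u) = -2u^3 - 5u^2 + 6u - 1.
Check: h(3) = -82. ✓

h(u) = -2u^3 - 5u^2 + 6u - 1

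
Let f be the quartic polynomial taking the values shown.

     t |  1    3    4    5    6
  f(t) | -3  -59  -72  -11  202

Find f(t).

Write f(t) = at^4 + bt^3 + ct^2 + dt + e. Substituting each data point gives a linear system:
  a + b + c + d + e = -3
  81a + 27b + 9c + 3d + e = -59
  256a + 64b + 16c + 4d + e = -72
  625a + 125b + 25c + 5d + e = -11
  1296a + 216b + 36c + 6d + e = 202
Solving the system yields a = 1, b = -5, c = 0, d = -3, e = 4.
So f(t) = t^4 - 5t^3 - 3t + 4.
Check: f(4) = -72. ✓

f(t) = t^4 - 5t^3 - 3t + 4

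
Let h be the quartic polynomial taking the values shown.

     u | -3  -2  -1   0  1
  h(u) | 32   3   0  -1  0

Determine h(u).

Write h(u) = au^4 + bu^3 + cu^2 + du + e. Substituting each data point gives a linear system:
  81a - 27b + 9c - 3d + e = 32
  16a - 8b + 4c - 2d + e = 3
  a - b + c - d + e = 0
  e = -1
  a + b + c + d + e = 0
Solving the system yields a = 1, b = 2, c = 0, d = -2, e = -1.
So h(u) = u^4 + 2u^3 - 2u - 1.
Check: h(-2) = 3. ✓

h(u) = u^4 + 2u^3 - 2u - 1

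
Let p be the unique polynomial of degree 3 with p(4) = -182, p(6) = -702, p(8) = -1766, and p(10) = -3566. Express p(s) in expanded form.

p(s) = -4s^3 + 4s^2 + 4s - 6

Using the Lagrange interpolation formula with nodes 4, 6, 8, 10:
  L_0(s) = (s - 6)(s - 8)(s - 10) / -48
  L_1(s) = (s - 4)(s - 8)(s - 10) / 16
  L_2(s) = (s - 4)(s - 6)(s - 10) / -16
  L_3(s) = (s - 4)(s - 6)(s - 8) / 48
Then p(s) = -182·L_0(s) - 702·L_1(s) - 1766·L_2(s) - 3566·L_3(s).
Expanding and collecting terms gives p(s) = -4s³ + 4s² + 4s - 6.
Check: p(6) = -702. ✓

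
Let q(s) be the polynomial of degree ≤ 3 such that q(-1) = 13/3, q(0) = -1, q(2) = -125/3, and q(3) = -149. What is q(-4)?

1177/3

Using the Lagrange interpolation formula with nodes -1, 0, 2, 3:
  L_0(s) = s(s - 2)(s - 3) / -12
  L_1(s) = (s + 1)(s - 2)(s - 3) / 6
  L_2(s) = (s + 1)s(s - 3) / -6
  L_3(s) = (s + 1)s(s - 2) / 12
Then q(s) = 13/3·L_0(s) - 1·L_1(s) - 125/3·L_2(s) - 149·L_3(s).
Expanding and collecting terms gives q(s) = -6s^3 + s^2 + (5/3)s - 1.
Evaluating at s = -4: q(-4) = 1177/3.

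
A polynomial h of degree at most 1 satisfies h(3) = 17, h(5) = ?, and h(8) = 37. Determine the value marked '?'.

The 2 known points determine the degree-1 polynomial uniquely.
Write h(t) = at + b. Substituting each data point gives a linear system:
  3a + b = 17
  8a + b = 37
Solving the system yields a = 4, b = 5.
So h(t) = 4t + 5.
Then h(5) = 25.

25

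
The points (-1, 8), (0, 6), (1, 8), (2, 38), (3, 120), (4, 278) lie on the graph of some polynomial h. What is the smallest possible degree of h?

Forward differences of the values at n = -1, 0, 1, 2, 3, 4:
  h  : 8  6  8  38  120  278
  Δ  : -2  2  30  82  158
  Δ^2: 4  28  52  76
  Δ^3: 24  24  24
  Δ^4: 0  0
  Δ^5: 0
The third differences are constant (24) and nonzero, while all higher differences vanish, so the minimal degree is 3.

3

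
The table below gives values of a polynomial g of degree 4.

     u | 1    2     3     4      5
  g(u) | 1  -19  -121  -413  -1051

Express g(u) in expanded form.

g(u) = -2u^4 + 2u^3 - 3u^2 + 5u - 1

Write g(u) = au^4 + bu^3 + cu^2 + du + e. Substituting each data point gives a linear system:
  a + b + c + d + e = 1
  16a + 8b + 4c + 2d + e = -19
  81a + 27b + 9c + 3d + e = -121
  256a + 64b + 16c + 4d + e = -413
  625a + 125b + 25c + 5d + e = -1051
Solving the system yields a = -2, b = 2, c = -3, d = 5, e = -1.
So g(u) = -2u⁴ + 2u³ - 3u² + 5u - 1.
Check: g(4) = -413. ✓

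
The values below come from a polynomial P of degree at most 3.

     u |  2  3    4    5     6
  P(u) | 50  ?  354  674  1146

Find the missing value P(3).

The 4 known points determine the degree-3 polynomial uniquely.
Write P(u) = au^3 + bu^2 + cu + d. Substituting each data point gives a linear system:
  8a + 4b + 2c + d = 50
  64a + 16b + 4c + d = 354
  125a + 25b + 5c + d = 674
  216a + 36b + 6c + d = 1146
Solving the system yields a = 5, b = 1, c = 6, d = -6.
So P(u) = 5u^3 + u^2 + 6u - 6.
Then P(3) = 156.

156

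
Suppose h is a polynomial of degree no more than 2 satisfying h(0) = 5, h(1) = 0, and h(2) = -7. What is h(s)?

Write h(s) = as^2 + bs + c. Substituting each data point gives a linear system:
  c = 5
  a + b + c = 0
  4a + 2b + c = -7
Solving the system yields a = -1, b = -4, c = 5.
So h(s) = -s^2 - 4s + 5.
Check: h(1) = 0. ✓

h(s) = -s^2 - 4s + 5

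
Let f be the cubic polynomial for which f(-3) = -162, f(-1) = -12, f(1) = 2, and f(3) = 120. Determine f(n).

Write f(n) = an^3 + bn^2 + cn + d. Substituting each data point gives a linear system:
  -27a + 9b - 3c + d = -162
  -a + b - c + d = -12
  a + b + c + d = 2
  27a + 9b + 3c + d = 120
Solving the system yields a = 5, b = -2, c = 2, d = -3.
So f(n) = 5n^3 - 2n^2 + 2n - 3.
Check: f(1) = 2. ✓

f(n) = 5n^3 - 2n^2 + 2n - 3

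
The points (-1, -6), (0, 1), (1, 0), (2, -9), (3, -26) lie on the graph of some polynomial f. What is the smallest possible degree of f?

Forward differences of the values at x = -1, 0, 1, 2, 3:
  f  : -6  1  0  -9  -26
  Δ  : 7  -1  -9  -17
  Δ^2: -8  -8  -8
  Δ^3: 0  0
  Δ^4: 0
The second differences are constant (-8) and nonzero, while all higher differences vanish, so the minimal degree is 2.

2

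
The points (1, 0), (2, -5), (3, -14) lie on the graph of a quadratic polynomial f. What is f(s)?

Write f(s) = as^2 + bs + c. Substituting each data point gives a linear system:
  a + b + c = 0
  4a + 2b + c = -5
  9a + 3b + c = -14
Solving the system yields a = -2, b = 1, c = 1.
So f(s) = -2s² + s + 1.
Check: f(3) = -14. ✓

f(s) = -2s^2 + s + 1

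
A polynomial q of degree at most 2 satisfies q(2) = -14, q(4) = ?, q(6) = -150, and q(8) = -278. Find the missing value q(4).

The 3 known points determine the degree-2 polynomial uniquely.
Write q(x) = ax^2 + bx + c. Substituting each data point gives a linear system:
  4a + 2b + c = -14
  36a + 6b + c = -150
  64a + 8b + c = -278
Solving the system yields a = -5, b = 6, c = -6.
So q(x) = -5x^2 + 6x - 6.
Then q(4) = -62.

-62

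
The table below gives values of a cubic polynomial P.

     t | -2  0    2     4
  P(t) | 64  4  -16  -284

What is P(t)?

Write P(t) = at^3 + bt^2 + ct + d. Substituting each data point gives a linear system:
  -8a + 4b - 2c + d = 64
  d = 4
  8a + 4b + 2c + d = -16
  64a + 16b + 4c + d = -284
Solving the system yields a = -6, b = 5, c = 4, d = 4.
So P(t) = -6t^3 + 5t^2 + 4t + 4.
Check: P(4) = -284. ✓

P(t) = -6t^3 + 5t^2 + 4t + 4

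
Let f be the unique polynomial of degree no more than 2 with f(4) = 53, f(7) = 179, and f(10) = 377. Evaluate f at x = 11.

459

Forward differences of the values at x = 4, 7, 10:
  f  : 53  179  377
  Δ  : 126  198
  Δ^2: 72
The second differences are constant, confirming degree 2.
Interpolating (Newton forward form) and evaluating at x = 11 gives f(11) = 459.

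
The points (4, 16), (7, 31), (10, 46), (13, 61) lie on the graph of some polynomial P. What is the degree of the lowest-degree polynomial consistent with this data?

1

Forward differences of the values at s = 4, 7, 10, 13:
  P  : 16  31  46  61
  Δ  : 15  15  15
  Δ^2: 0  0
  Δ^3: 0
The first differences are constant (15) and nonzero, while all higher differences vanish, so the minimal degree is 1.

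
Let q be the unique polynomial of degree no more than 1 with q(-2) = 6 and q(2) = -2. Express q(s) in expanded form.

Write q(s) = as + b. Substituting each data point gives a linear system:
  -2a + b = 6
  2a + b = -2
Solving the system yields a = -2, b = 2.
So q(s) = -2s + 2.
Check: q(-2) = 6. ✓

q(s) = -2s + 2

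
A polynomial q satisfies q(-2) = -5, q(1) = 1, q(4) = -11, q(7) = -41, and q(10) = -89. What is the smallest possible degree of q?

Forward differences of the values at t = -2, 1, 4, 7, 10:
  q  : -5  1  -11  -41  -89
  Δ  : 6  -12  -30  -48
  Δ^2: -18  -18  -18
  Δ^3: 0  0
  Δ^4: 0
The second differences are constant (-18) and nonzero, while all higher differences vanish, so the minimal degree is 2.

2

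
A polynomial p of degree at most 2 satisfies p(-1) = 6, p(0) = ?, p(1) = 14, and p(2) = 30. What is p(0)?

6

The 3 known points determine the degree-2 polynomial uniquely.
Write p(u) = au^2 + bu + c. Substituting each data point gives a linear system:
  a - b + c = 6
  a + b + c = 14
  4a + 2b + c = 30
Solving the system yields a = 4, b = 4, c = 6.
So p(u) = 4u² + 4u + 6.
Then p(0) = 6.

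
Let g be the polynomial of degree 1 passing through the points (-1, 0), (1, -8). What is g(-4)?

Using the Lagrange interpolation formula with nodes -1, 1:
  L_0(u) = (u - 1) / -2
  L_1(u) = (u + 1) / 2
Then g(u) = 0·L_0(u) - 8·L_1(u).
Expanding and collecting terms gives g(u) = -4u - 4.
Evaluating at u = -4: g(-4) = 12.

12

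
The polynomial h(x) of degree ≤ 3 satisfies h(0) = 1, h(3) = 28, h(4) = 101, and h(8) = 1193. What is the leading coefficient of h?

3

Write h(x) = ax^3 + bx^2 + cx + d. Substituting each data point gives a linear system:
  d = 1
  27a + 9b + 3c + d = 28
  64a + 16b + 4c + d = 101
  512a + 64b + 8c + d = 1193
Solving the system yields a = 3, b = -5, c = -3, d = 1.
So h(x) = 3x^3 - 5x^2 - 3x + 1.
The leading coefficient is 3.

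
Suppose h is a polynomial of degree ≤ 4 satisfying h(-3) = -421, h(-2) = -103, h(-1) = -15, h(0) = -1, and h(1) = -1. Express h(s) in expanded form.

h(s) = -4s^4 + 2s^3 - 3s^2 + 5s - 1

Write h(s) = as^4 + bs^3 + cs^2 + ds + e. Substituting each data point gives a linear system:
  81a - 27b + 9c - 3d + e = -421
  16a - 8b + 4c - 2d + e = -103
  a - b + c - d + e = -15
  e = -1
  a + b + c + d + e = -1
Solving the system yields a = -4, b = 2, c = -3, d = 5, e = -1.
So h(s) = -4s^4 + 2s^3 - 3s^2 + 5s - 1.
Check: h(-3) = -421. ✓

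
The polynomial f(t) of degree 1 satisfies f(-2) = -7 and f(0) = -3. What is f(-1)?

Using the Lagrange interpolation formula with nodes -2, 0:
  L_0(t) = t / -2
  L_1(t) = (t + 2) / 2
Then f(t) = -7·L_0(t) - 3·L_1(t).
Expanding and collecting terms gives f(t) = 2t - 3.
Evaluating at t = -1: f(-1) = -5.

-5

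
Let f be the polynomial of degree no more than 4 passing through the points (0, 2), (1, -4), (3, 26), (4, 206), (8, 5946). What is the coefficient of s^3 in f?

-4

Write f(s) = as^4 + bs^3 + cs^2 + ds + e. Substituting each data point gives a linear system:
  e = 2
  a + b + c + d + e = -4
  81a + 27b + 9c + 3d + e = 26
  256a + 64b + 16c + 4d + e = 206
  4096a + 512b + 64c + 8d + e = 5946
Solving the system yields a = 2, b = -4, c = -3, d = -1, e = 2.
So f(s) = 2s^4 - 4s^3 - 3s^2 - s + 2.
The coefficient of s^3 is -4.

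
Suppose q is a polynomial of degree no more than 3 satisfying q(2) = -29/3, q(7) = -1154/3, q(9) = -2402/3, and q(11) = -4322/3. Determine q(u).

Write q(u) = au^3 + bu^2 + cu + d. Substituting each data point gives a linear system:
  8a + 4b + 2c + d = -29/3
  343a + 49b + 7c + d = -1154/3
  729a + 81b + 9c + d = -2402/3
  1331a + 121b + 11c + d = -4322/3
Solving the system yields a = -1, b = -1, c = 1, d = 1/3.
So q(u) = -u³ - u² + u + 1/3.
Check: q(2) = -29/3. ✓

q(u) = -u^3 - u^2 + u + 1/3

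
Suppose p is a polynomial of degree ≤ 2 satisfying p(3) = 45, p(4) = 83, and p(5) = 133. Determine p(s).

p(s) = 6s^2 - 4s + 3

Using the Lagrange interpolation formula with nodes 3, 4, 5:
  L_0(s) = (s - 4)(s - 5) / 2
  L_1(s) = (s - 3)(s - 5) / -1
  L_2(s) = (s - 3)(s - 4) / 2
Then p(s) = 45·L_0(s) + 83·L_1(s) + 133·L_2(s).
Expanding and collecting terms gives p(s) = 6s^2 - 4s + 3.
Check: p(4) = 83. ✓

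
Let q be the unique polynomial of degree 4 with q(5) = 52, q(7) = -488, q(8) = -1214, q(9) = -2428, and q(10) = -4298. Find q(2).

22

Using the Lagrange interpolation formula with nodes 5, 7, 8, 9, 10:
  L_0(t) = (t - 7)(t - 8)(t - 9)(t - 10) / 120
  L_1(t) = (t - 5)(t - 8)(t - 9)(t - 10) / -12
  L_2(t) = (t - 5)(t - 7)(t - 9)(t - 10) / 6
  L_3(t) = (t - 5)(t - 7)(t - 8)(t - 10) / -8
  L_4(t) = (t - 5)(t - 7)(t - 8)(t - 9) / 30
Then q(t) = 52·L_0(t) - 488·L_1(t) - 1214·L_2(t) - 2428·L_3(t) - 4298·L_4(t).
Expanding and collecting terms gives q(t) = -t⁴ + 6t³ - 3t² + 2.
Evaluating at t = 2: q(2) = 22.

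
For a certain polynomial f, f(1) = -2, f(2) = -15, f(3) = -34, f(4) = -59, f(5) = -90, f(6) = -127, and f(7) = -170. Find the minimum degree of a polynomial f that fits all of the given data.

2

Forward differences of the values at s = 1, 2, 3, 4, 5, 6, 7:
  f  : -2  -15  -34  -59  -90  -127  -170
  Δ  : -13  -19  -25  -31  -37  -43
  Δ^2: -6  -6  -6  -6  -6
  Δ^3: 0  0  0  0
  Δ^4: 0  0  0
  Δ^5: 0  0
  Δ^6: 0
The second differences are constant (-6) and nonzero, while all higher differences vanish, so the minimal degree is 2.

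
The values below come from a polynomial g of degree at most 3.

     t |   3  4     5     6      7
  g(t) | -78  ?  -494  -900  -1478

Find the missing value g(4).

-230

The 4 known points determine the degree-3 polynomial uniquely.
Write g(t) = at^3 + bt^2 + ct + d. Substituting each data point gives a linear system:
  27a + 9b + 3c + d = -78
  125a + 25b + 5c + d = -494
  216a + 36b + 6c + d = -900
  343a + 49b + 7c + d = -1478
Solving the system yields a = -5, b = 4, c = 5, d = 6.
So g(t) = -5t^3 + 4t^2 + 5t + 6.
Then g(4) = -230.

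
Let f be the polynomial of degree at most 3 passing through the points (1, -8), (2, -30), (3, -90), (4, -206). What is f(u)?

Using the Lagrange interpolation formula with nodes 1, 2, 3, 4:
  L_0(u) = (u - 2)(u - 3)(u - 4) / -6
  L_1(u) = (u - 1)(u - 3)(u - 4) / 2
  L_2(u) = (u - 1)(u - 2)(u - 4) / -2
  L_3(u) = (u - 1)(u - 2)(u - 3) / 6
Then f(u) = -8·L_0(u) - 30·L_1(u) - 90·L_2(u) - 206·L_3(u).
Expanding and collecting terms gives f(u) = -3u^3 - u^2 + 2u - 6.
Check: f(2) = -30. ✓

f(u) = -3u^3 - u^2 + 2u - 6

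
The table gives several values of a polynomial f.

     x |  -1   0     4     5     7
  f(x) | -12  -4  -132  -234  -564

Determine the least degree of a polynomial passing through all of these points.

Divided differences on the nodes -1, 0, 4, 5, 7:
  order 0: -12  -4  -132  -234  -564
  order 1: 8  -32  -102  -165
  order 2: -8  -14  -21
  order 3: -1  -1
  order 4: 0
The order-3 divided differences are all -1 (nonzero) and every higher order vanishes, so the data lies on a polynomial of degree exactly 3.

3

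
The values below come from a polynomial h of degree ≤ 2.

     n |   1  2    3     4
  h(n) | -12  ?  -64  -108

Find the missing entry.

-32

On equispaced nodes a degree-2 polynomial has vanishing third forward difference, so
  - h(1) + 3·h(2) - 3·h(3) + h(4) = 0.
Substituting the known values and solving for h(2):
  3·h(2) = -96
  h(2) = -32.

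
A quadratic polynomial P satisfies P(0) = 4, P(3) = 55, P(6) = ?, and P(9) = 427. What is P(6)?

On equispaced nodes a degree-2 polynomial has vanishing third forward difference, so
  - P(0) + 3·P(3) - 3·P(6) + P(9) = 0.
Substituting the known values and solving for P(6):
  -3·P(6) = -588
  P(6) = 196.

196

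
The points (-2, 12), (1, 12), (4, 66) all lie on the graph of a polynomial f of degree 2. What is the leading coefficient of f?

3

Write f(x) = ax^2 + bx + c. Substituting each data point gives a linear system:
  4a - 2b + c = 12
  a + b + c = 12
  16a + 4b + c = 66
Solving the system yields a = 3, b = 3, c = 6.
So f(x) = 3x^2 + 3x + 6.
The leading coefficient is 3.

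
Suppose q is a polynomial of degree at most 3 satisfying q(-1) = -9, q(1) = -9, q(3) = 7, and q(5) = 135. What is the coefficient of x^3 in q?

Write q(x) = ax^3 + bx^2 + cx + d. Substituting each data point gives a linear system:
  -a + b - c + d = -9
  a + b + c + d = -9
  27a + 9b + 3c + d = 7
  125a + 25b + 5c + d = 135
Solving the system yields a = 2, b = -4, c = -2, d = -5.
So q(x) = 2x³ - 4x² - 2x - 5.
The leading coefficient is 2.

2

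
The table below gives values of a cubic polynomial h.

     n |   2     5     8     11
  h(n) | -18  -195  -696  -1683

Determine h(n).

h(n) = -n^3 - 3n^2 + n

Write h(n) = an^3 + bn^2 + cn + d. Substituting each data point gives a linear system:
  8a + 4b + 2c + d = -18
  125a + 25b + 5c + d = -195
  512a + 64b + 8c + d = -696
  1331a + 121b + 11c + d = -1683
Solving the system yields a = -1, b = -3, c = 1, d = 0.
So h(n) = -n^3 - 3n^2 + n.
Check: h(11) = -1683. ✓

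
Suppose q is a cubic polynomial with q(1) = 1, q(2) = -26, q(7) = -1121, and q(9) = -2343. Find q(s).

q(s) = -3s^3 - 2s^2 + 6

Write q(s) = as^3 + bs^2 + cs + d. Substituting each data point gives a linear system:
  a + b + c + d = 1
  8a + 4b + 2c + d = -26
  343a + 49b + 7c + d = -1121
  729a + 81b + 9c + d = -2343
Solving the system yields a = -3, b = -2, c = 0, d = 6.
So q(s) = -3s³ - 2s² + 6.
Check: q(7) = -1121. ✓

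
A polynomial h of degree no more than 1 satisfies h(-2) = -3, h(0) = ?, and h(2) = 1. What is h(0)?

On equispaced nodes a degree-1 polynomial has vanishing second forward difference, so
  h(-2) - 2·h(0) + h(2) = 0.
Substituting the known values and solving for h(0):
  -2·h(0) = 2
  h(0) = -1.

-1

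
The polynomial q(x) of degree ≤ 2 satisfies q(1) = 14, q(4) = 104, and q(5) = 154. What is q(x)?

Write q(x) = ax^2 + bx + c. Substituting each data point gives a linear system:
  a + b + c = 14
  16a + 4b + c = 104
  25a + 5b + c = 154
Solving the system yields a = 5, b = 5, c = 4.
So q(x) = 5x^2 + 5x + 4.
Check: q(1) = 14. ✓

q(x) = 5x^2 + 5x + 4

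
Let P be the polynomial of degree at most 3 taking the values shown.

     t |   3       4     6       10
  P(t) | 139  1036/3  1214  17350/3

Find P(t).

Write P(t) = at^3 + bt^2 + ct + d. Substituting each data point gives a linear system:
  27a + 9b + 3c + d = 139
  64a + 16b + 4c + d = 1036/3
  216a + 36b + 6c + d = 1214
  1000a + 100b + 10c + d = 17350/3
Solving the system yields a = 6, b = -2, c = -5/3, d = 0.
So P(t) = 6t^3 - 2t^2 - (5/3)t.
Check: P(10) = 17350/3. ✓

P(t) = 6t^3 - 2t^2 - (5/3)t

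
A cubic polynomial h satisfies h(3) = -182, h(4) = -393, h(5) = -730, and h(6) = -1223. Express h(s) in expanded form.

Write h(s) = as^3 + bs^2 + cs + d. Substituting each data point gives a linear system:
  27a + 9b + 3c + d = -182
  64a + 16b + 4c + d = -393
  125a + 25b + 5c + d = -730
  216a + 36b + 6c + d = -1223
Solving the system yields a = -5, b = -3, c = -5, d = -5.
So h(s) = -5s^3 - 3s^2 - 5s - 5.
Check: h(4) = -393. ✓

h(s) = -5s^3 - 3s^2 - 5s - 5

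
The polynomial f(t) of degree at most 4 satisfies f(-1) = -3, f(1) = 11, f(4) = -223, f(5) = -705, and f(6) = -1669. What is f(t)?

Write f(t) = at^4 + bt^3 + ct^2 + dt + e. Substituting each data point gives a linear system:
  a - b + c - d + e = -3
  a + b + c + d + e = 11
  256a + 64b + 16c + 4d + e = -223
  625a + 125b + 25c + 5d + e = -705
  1296a + 216b + 36c + 6d + e = -1669
Solving the system yields a = -2, b = 4, c = 1, d = 3, e = 5.
So f(t) = -2t^4 + 4t^3 + t^2 + 3t + 5.
Check: f(4) = -223. ✓

f(t) = -2t^4 + 4t^3 + t^2 + 3t + 5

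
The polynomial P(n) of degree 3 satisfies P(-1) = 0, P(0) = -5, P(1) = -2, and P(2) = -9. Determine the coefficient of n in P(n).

2

Write P(n) = an^3 + bn^2 + cn + d. Substituting each data point gives a linear system:
  -a + b - c + d = 0
  d = -5
  a + b + c + d = -2
  8a + 4b + 2c + d = -9
Solving the system yields a = -3, b = 4, c = 2, d = -5.
So P(n) = -3n^3 + 4n^2 + 2n - 5.
The coefficient of n is 2.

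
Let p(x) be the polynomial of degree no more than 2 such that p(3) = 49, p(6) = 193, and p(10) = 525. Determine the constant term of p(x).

Write p(x) = ax^2 + bx + c. Substituting each data point gives a linear system:
  9a + 3b + c = 49
  36a + 6b + c = 193
  100a + 10b + c = 525
Solving the system yields a = 5, b = 3, c = -5.
So p(x) = 5x² + 3x - 5.
The constant term is -5.

-5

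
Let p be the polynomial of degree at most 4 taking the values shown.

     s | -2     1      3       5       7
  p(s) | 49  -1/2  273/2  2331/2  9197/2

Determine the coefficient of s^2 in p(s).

0

Write p(s) = as^4 + bs^3 + cs^2 + ds + e. Substituting each data point gives a linear system:
  16a - 8b + 4c - 2d + e = 49
  a + b + c + d + e = -1/2
  81a + 27b + 9c + 3d + e = 273/2
  625a + 125b + 25c + 5d + e = 2331/2
  2401a + 343b + 49c + 7d + e = 9197/2
Solving the system yields a = 2, b = -1/2, c = 0, d = -5, e = 3.
So p(s) = 2s^4 - (1/2)s^3 - 5s + 3.
The coefficient of s^2 is 0.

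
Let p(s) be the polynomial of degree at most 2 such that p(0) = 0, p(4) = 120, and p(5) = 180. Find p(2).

36

Using the Lagrange interpolation formula with nodes 0, 4, 5:
  L_0(s) = (s - 4)(s - 5) / 20
  L_1(s) = s(s - 5) / -4
  L_2(s) = s(s - 4) / 5
Then p(s) = 0·L_0(s) + 120·L_1(s) + 180·L_2(s).
Expanding and collecting terms gives p(s) = 6s^2 + 6s.
Evaluating at s = 2: p(2) = 36.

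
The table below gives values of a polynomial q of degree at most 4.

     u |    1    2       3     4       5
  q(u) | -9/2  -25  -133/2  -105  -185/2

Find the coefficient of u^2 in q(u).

Write q(u) = au^4 + bu^3 + cu^2 + du + e. Substituting each data point gives a linear system:
  a + b + c + d + e = -9/2
  16a + 8b + 4c + 2d + e = -25
  81a + 27b + 9c + 3d + e = -133/2
  256a + 64b + 16c + 4d + e = -105
  625a + 125b + 25c + 5d + e = -185/2
Solving the system yields a = 1, b = -6, c = 1/2, d = 5, e = -5.
So q(u) = u^4 - 6u^3 + (1/2)u^2 + 5u - 5.
The coefficient of u^2 is 1/2.

1/2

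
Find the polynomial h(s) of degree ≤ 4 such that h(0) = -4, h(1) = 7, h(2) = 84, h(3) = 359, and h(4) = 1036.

h(s) = 3s^4 + 4s^3 + 4s - 4

Using the Lagrange interpolation formula with nodes 0, 1, 2, 3, 4:
  L_0(s) = (s - 1)(s - 2)(s - 3)(s - 4) / 24
  L_1(s) = s(s - 2)(s - 3)(s - 4) / -6
  L_2(s) = s(s - 1)(s - 3)(s - 4) / 4
  L_3(s) = s(s - 1)(s - 2)(s - 4) / -6
  L_4(s) = s(s - 1)(s - 2)(s - 3) / 24
Then h(s) = -4·L_0(s) + 7·L_1(s) + 84·L_2(s) + 359·L_3(s) + 1036·L_4(s).
Expanding and collecting terms gives h(s) = 3s^4 + 4s^3 + 4s - 4.
Check: h(0) = -4. ✓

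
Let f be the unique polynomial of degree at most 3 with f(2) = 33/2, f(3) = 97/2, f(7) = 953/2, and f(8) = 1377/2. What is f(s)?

f(s) = s^3 + 3s^2 - 2s + 1/2

Using the Lagrange interpolation formula with nodes 2, 3, 7, 8:
  L_0(s) = (s - 3)(s - 7)(s - 8) / -30
  L_1(s) = (s - 2)(s - 7)(s - 8) / 20
  L_2(s) = (s - 2)(s - 3)(s - 8) / -20
  L_3(s) = (s - 2)(s - 3)(s - 7) / 30
Then f(s) = 33/2·L_0(s) + 97/2·L_1(s) + 953/2·L_2(s) + 1377/2·L_3(s).
Expanding and collecting terms gives f(s) = s^3 + 3s^2 - 2s + 1/2.
Check: f(2) = 33/2. ✓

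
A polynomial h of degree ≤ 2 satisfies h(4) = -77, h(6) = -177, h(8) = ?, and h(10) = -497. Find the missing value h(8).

The 3 known points determine the degree-2 polynomial uniquely.
Write h(t) = at^2 + bt + c. Substituting each data point gives a linear system:
  16a + 4b + c = -77
  36a + 6b + c = -177
  100a + 10b + c = -497
Solving the system yields a = -5, b = 0, c = 3.
So h(t) = -5t² + 3.
Then h(8) = -317.

-317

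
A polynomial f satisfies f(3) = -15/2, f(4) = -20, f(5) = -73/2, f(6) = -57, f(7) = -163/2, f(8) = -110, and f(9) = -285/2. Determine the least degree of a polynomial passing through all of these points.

Forward differences of the values at t = 3, 4, 5, 6, 7, 8, 9:
  f  : -15/2  -20  -73/2  -57  -163/2  -110  -285/2
  Δ  : -25/2  -33/2  -41/2  -49/2  -57/2  -65/2
  Δ^2: -4  -4  -4  -4  -4
  Δ^3: 0  0  0  0
  Δ^4: 0  0  0
  Δ^5: 0  0
  Δ^6: 0
The second differences are constant (-4) and nonzero, while all higher differences vanish, so the minimal degree is 2.

2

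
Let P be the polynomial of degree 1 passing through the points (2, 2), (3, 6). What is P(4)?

Using the Lagrange interpolation formula with nodes 2, 3:
  L_0(n) = (n - 3) / -1
  L_1(n) = (n - 2) / 1
Then P(n) = 2·L_0(n) + 6·L_1(n).
Expanding and collecting terms gives P(n) = 4n - 6.
Evaluating at n = 4: P(4) = 10.

10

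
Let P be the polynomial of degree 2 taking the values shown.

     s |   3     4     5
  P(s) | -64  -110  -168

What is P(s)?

P(s) = -6s^2 - 4s + 2

Write P(s) = as^2 + bs + c. Substituting each data point gives a linear system:
  9a + 3b + c = -64
  16a + 4b + c = -110
  25a + 5b + c = -168
Solving the system yields a = -6, b = -4, c = 2.
So P(s) = -6s^2 - 4s + 2.
Check: P(4) = -110. ✓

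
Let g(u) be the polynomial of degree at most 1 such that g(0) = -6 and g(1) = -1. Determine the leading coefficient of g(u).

Write g(u) = au + b. Substituting each data point gives a linear system:
  b = -6
  a + b = -1
Solving the system yields a = 5, b = -6.
So g(u) = 5u - 6.
The leading coefficient is 5.

5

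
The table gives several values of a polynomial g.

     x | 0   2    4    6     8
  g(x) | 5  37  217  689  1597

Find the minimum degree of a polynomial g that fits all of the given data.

3

Forward differences of the values at x = 0, 2, 4, 6, 8:
  g  : 5  37  217  689  1597
  Δ  : 32  180  472  908
  Δ^2: 148  292  436
  Δ^3: 144  144
  Δ^4: 0
The third differences are constant (144) and nonzero, while all higher differences vanish, so the minimal degree is 3.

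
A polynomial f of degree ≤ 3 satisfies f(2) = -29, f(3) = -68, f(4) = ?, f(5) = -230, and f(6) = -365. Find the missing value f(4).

-133

On equispaced nodes a degree-3 polynomial has vanishing fourth forward difference, so
  f(2) - 4·f(3) + 6·f(4) - 4·f(5) + f(6) = 0.
Substituting the known values and solving for f(4):
  6·f(4) = -798
  f(4) = -133.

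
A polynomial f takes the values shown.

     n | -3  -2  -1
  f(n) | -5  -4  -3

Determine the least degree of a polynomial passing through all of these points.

Forward differences of the values at n = -3, -2, -1:
  f  : -5  -4  -3
  Δ  : 1  1
  Δ^2: 0
The first differences are constant (1) and nonzero, while all higher differences vanish, so the minimal degree is 1.

1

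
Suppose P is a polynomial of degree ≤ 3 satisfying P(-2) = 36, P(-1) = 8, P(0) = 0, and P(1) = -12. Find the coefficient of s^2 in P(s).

Write P(s) = as^3 + bs^2 + cs + d. Substituting each data point gives a linear system:
  -8a + 4b - 2c + d = 36
  -a + b - c + d = 8
  d = 0
  a + b + c + d = -12
Solving the system yields a = -4, b = -2, c = -6, d = 0.
So P(s) = -4s³ - 2s² - 6s.
The coefficient of s^2 is -2.

-2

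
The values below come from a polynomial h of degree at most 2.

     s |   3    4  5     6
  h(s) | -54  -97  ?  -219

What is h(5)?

On equispaced nodes a degree-2 polynomial has vanishing third forward difference, so
  - h(3) + 3·h(4) - 3·h(5) + h(6) = 0.
Substituting the known values and solving for h(5):
  -3·h(5) = 456
  h(5) = -152.

-152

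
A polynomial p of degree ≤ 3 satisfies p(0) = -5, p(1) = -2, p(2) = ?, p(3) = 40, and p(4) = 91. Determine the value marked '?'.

11

On equispaced nodes a degree-3 polynomial has vanishing fourth forward difference, so
  p(0) - 4·p(1) + 6·p(2) - 4·p(3) + p(4) = 0.
Substituting the known values and solving for p(2):
  6·p(2) = 66
  p(2) = 11.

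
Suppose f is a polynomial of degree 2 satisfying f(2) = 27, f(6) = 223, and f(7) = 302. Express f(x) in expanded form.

f(x) = 6x^2 + x + 1

Using the Lagrange interpolation formula with nodes 2, 6, 7:
  L_0(x) = (x - 6)(x - 7) / 20
  L_1(x) = (x - 2)(x - 7) / -4
  L_2(x) = (x - 2)(x - 6) / 5
Then f(x) = 27·L_0(x) + 223·L_1(x) + 302·L_2(x).
Expanding and collecting terms gives f(x) = 6x² + x + 1.
Check: f(7) = 302. ✓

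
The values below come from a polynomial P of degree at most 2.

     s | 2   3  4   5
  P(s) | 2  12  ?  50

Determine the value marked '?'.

The 3 known points determine the degree-2 polynomial uniquely.
Write P(s) = as^2 + bs + c. Substituting each data point gives a linear system:
  4a + 2b + c = 2
  9a + 3b + c = 12
  25a + 5b + c = 50
Solving the system yields a = 3, b = -5, c = 0.
So P(s) = 3s^2 - 5s.
Then P(4) = 28.

28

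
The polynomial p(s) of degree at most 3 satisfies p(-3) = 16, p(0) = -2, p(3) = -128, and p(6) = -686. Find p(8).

Forward differences of the values at s = -3, 0, 3, 6:
  p  : 16  -2  -128  -686
  Δ  : -18  -126  -558
  Δ^2: -108  -432
  Δ^3: -324
The third differences are constant, confirming degree 3.
Interpolating (Newton forward form) and evaluating at s = 8 gives p(8) = -1458.

-1458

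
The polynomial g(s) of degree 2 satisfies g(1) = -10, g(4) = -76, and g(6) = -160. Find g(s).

g(s) = -4s^2 - 2s - 4

Write g(s) = as^2 + bs + c. Substituting each data point gives a linear system:
  a + b + c = -10
  16a + 4b + c = -76
  36a + 6b + c = -160
Solving the system yields a = -4, b = -2, c = -4.
So g(s) = -4s² - 2s - 4.
Check: g(4) = -76. ✓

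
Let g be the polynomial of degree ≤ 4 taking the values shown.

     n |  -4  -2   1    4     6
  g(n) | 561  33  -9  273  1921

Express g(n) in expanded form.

g(n) = 2n^4 - 2n^3 - 6n^2 - 4n + 1

Write g(n) = an^4 + bn^3 + cn^2 + dn + e. Substituting each data point gives a linear system:
  256a - 64b + 16c - 4d + e = 561
  16a - 8b + 4c - 2d + e = 33
  a + b + c + d + e = -9
  256a + 64b + 16c + 4d + e = 273
  1296a + 216b + 36c + 6d + e = 1921
Solving the system yields a = 2, b = -2, c = -6, d = -4, e = 1.
So g(n) = 2n⁴ - 2n³ - 6n² - 4n + 1.
Check: g(-2) = 33. ✓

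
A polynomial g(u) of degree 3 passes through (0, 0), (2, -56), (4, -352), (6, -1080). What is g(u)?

Using the Lagrange interpolation formula with nodes 0, 2, 4, 6:
  L_0(u) = (u - 2)(u - 4)(u - 6) / -48
  L_1(u) = u(u - 4)(u - 6) / 16
  L_2(u) = u(u - 2)(u - 6) / -16
  L_3(u) = u(u - 2)(u - 4) / 48
Then g(u) = 0·L_0(u) - 56·L_1(u) - 352·L_2(u) - 1080·L_3(u).
Expanding and collecting terms gives g(u) = -4u^3 - 6u^2.
Check: g(2) = -56. ✓

g(u) = -4u^3 - 6u^2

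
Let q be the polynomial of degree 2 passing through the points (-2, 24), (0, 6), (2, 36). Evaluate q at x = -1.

9

Forward differences of the values at x = -2, 0, 2:
  q  : 24  6  36
  Δ  : -18  30
  Δ^2: 48
The second differences are constant, confirming degree 2.
Interpolating (Newton forward form) and evaluating at x = -1 gives q(-1) = 9.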